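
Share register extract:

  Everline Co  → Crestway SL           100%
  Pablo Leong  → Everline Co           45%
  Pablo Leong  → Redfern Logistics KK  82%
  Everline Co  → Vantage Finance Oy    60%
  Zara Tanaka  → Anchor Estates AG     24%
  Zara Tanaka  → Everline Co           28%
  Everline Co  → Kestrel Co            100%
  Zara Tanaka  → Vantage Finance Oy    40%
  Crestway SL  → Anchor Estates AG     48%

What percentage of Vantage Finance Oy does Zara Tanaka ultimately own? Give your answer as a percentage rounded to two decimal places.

56.80%

Zara reaches Vantage along 2 paths.
Via Everline: 28% × 60% = 16.8%.
Direct stake: 40% = 40%.
Total: 16.8% + 40% = 56.8%.
Rounded: 56.80%.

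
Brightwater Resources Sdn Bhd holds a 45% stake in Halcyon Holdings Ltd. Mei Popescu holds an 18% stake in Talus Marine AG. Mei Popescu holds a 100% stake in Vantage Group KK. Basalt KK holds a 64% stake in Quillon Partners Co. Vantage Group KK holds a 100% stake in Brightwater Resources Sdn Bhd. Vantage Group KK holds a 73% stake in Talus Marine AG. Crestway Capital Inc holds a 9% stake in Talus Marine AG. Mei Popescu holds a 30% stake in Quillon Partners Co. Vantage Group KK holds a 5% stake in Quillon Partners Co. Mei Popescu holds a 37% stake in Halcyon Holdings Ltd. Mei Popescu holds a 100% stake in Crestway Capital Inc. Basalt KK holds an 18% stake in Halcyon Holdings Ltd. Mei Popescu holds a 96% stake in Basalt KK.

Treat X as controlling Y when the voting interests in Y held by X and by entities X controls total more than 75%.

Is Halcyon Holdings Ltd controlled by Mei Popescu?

Yes

Mei holds 100% of Vantage, so Mei controls Vantage.
Vantage holds 100% of Brightwater, so Mei controls Brightwater.
Mei holds 96% of Basalt, so Mei controls Basalt.
Basalt and Brightwater and Mei together hold 18% + 45% + 37% = 100% of Halcyon, so Mei controls Halcyon.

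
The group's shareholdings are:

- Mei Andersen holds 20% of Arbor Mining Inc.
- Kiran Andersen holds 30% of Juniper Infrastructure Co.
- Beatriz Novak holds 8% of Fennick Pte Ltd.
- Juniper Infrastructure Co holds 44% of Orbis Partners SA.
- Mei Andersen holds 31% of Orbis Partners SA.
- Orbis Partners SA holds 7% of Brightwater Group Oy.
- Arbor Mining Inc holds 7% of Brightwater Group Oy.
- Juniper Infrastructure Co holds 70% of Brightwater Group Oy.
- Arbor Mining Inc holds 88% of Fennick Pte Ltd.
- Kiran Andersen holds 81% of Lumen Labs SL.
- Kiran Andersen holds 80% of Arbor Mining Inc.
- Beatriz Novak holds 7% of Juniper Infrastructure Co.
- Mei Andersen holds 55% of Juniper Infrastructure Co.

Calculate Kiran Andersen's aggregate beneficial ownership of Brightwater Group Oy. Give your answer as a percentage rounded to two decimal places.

Kiran reaches Brightwater along 3 paths.
Via Juniper: 30% × 70% = 21%.
Via Arbor: 80% × 7% = 5.6%.
Via Juniper → Orbis: 30% × 44% × 7% = 0.924%.
Total: 21% + 5.6% + 0.924% = 27.524%.
Rounded: 27.52%.

27.52%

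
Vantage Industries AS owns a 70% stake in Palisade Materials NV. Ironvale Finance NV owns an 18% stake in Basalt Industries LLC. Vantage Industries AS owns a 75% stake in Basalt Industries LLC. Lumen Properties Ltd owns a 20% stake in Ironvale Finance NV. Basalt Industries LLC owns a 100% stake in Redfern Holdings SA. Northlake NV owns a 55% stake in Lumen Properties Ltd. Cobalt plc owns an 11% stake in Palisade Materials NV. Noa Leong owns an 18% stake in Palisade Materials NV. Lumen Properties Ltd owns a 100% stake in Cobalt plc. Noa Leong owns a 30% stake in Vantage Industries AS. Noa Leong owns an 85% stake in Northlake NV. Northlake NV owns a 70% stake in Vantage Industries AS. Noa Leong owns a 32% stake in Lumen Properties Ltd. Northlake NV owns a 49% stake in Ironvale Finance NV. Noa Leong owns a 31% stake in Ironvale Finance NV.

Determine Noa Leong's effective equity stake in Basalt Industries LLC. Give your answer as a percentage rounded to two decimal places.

Noa reaches Basalt along 6 paths.
Via Northlake → Vantage: 85% × 70% × 75% = 44.625%.
Via Vantage: 30% × 75% = 22.5%.
Via Northlake → Ironvale: 85% × 49% × 18% = 7.497%.
Via Ironvale: 31% × 18% = 5.58%.
Via Northlake → Lumen → Ironvale: 85% × 55% × 20% × 18% = 1.683%.
Via Lumen → Ironvale: 32% × 20% × 18% = 1.152%.
Total: 44.625% + 22.5% + 7.497% + 5.58% + 1.683% + 1.152% = 83.037%.
Rounded: 83.04%.

83.04%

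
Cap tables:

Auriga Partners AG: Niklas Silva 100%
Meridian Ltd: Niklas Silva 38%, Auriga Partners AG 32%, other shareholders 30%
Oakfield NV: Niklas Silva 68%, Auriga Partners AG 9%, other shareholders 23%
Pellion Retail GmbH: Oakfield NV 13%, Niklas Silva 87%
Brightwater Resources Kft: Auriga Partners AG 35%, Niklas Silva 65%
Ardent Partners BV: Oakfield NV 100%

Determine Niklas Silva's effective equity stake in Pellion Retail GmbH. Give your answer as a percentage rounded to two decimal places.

Niklas reaches Pellion along 3 paths.
Via Oakfield: 68% × 13% = 8.84%.
Via Auriga → Oakfield: 100% × 9% × 13% = 1.17%.
Direct stake: 87% = 87%.
Total: 8.84% + 1.17% + 87% = 97.01%.

97.01%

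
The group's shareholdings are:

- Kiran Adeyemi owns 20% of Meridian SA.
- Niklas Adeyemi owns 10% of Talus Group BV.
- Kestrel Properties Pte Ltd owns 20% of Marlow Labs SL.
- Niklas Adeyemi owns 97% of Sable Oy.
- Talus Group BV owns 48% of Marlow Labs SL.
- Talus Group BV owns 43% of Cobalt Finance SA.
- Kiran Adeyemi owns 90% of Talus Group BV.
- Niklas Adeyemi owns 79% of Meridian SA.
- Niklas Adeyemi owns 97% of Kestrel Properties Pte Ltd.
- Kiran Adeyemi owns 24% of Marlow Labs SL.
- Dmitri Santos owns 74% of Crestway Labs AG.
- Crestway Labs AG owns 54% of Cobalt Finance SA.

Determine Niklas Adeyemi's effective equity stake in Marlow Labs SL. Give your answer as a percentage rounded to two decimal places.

Niklas reaches Marlow along 2 paths.
Via Kestrel: 97% × 20% = 19.4%.
Via Talus: 10% × 48% = 4.8%.
Total: 19.4% + 4.8% = 24.2%.
Rounded: 24.20%.

24.20%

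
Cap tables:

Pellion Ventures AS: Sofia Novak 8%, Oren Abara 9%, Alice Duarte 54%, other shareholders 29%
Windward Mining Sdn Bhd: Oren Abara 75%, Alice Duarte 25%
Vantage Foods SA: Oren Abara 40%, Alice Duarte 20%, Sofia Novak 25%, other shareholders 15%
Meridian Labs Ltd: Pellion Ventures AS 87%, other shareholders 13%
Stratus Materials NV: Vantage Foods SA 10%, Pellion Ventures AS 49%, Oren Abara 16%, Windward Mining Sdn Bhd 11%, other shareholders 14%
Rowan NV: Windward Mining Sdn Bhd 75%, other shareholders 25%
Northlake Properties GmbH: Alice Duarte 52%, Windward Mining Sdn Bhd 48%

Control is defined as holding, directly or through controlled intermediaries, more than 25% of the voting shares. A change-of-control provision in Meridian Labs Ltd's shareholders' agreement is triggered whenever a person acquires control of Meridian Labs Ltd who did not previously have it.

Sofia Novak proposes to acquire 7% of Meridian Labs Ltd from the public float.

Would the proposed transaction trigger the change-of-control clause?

The purchase changes only Sofia's holdings, so Sofia is the only person who could newly come to control Meridian.
Sofia's largest direct stake is 25% in Vantage, which does not meet the threshold, so Sofia controls no company.
Neither Sofia nor any entity Sofia controls holds any voting interest in Meridian.
So before the transaction, Sofia does not control Meridian.
After the purchase, Sofia holds 7% of Meridian directly.
After the transaction, Sofia's side holds 7% of Meridian, not > 25%, so Sofia still does not control Meridian.
No new person acquires control, so the clause is not triggered.

No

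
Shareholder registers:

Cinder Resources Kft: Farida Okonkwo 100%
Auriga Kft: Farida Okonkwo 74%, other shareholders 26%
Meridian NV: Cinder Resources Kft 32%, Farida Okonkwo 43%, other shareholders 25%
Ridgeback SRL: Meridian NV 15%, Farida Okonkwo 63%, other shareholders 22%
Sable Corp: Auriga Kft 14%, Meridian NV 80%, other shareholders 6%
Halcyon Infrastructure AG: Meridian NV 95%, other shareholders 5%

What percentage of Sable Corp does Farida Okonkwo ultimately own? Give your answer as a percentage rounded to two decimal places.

70.36%

Farida reaches Sable along 3 paths.
Via Auriga: 74% × 14% = 10.36%.
Via Cinder → Meridian: 100% × 32% × 80% = 25.6%.
Via Meridian: 43% × 80% = 34.4%.
Total: 10.36% + 25.6% + 34.4% = 70.36%.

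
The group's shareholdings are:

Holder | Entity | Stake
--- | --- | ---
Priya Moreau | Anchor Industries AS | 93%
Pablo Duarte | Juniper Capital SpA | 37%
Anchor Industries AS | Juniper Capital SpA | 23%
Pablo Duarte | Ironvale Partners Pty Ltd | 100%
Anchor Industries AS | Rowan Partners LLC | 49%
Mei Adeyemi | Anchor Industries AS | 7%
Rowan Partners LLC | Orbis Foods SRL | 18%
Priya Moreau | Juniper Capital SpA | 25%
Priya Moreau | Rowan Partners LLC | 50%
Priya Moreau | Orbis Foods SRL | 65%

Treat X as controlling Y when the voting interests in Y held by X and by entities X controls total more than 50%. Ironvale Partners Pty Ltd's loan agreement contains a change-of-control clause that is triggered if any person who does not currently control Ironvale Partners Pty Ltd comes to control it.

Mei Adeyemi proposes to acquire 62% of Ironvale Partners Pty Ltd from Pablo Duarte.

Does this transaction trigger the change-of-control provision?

Yes

The purchase adds only to Mei's holdings (Pablo's stake shrinks), so Mei is the only person who could newly come to control Ironvale.
Mei's largest direct stake is 7% in Anchor, which does not meet the threshold, so Mei controls no company.
Neither Mei nor any entity Mei controls holds any voting interest in Ironvale.
So before the transaction, Mei does not control Ironvale.
After the purchase, Mei holds 62% of Ironvale directly, and Pablo's stake falls to 38%.
Mei holds 62% of Ironvale, so Mei controls Ironvale.
Mei did not control Ironvale before and does after, so the clause is triggered.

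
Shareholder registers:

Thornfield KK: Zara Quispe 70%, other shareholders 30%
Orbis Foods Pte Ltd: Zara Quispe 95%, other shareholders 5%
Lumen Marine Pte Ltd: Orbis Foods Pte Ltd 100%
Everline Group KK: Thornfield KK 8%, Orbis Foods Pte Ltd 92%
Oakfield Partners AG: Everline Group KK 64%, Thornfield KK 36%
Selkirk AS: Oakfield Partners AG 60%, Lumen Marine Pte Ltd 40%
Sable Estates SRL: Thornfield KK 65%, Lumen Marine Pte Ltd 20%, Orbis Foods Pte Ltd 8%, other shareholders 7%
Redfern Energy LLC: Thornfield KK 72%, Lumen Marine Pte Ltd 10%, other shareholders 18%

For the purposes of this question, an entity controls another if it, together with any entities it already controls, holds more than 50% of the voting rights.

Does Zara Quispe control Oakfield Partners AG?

Zara holds 70% of Thornfield, so Zara controls Thornfield.
Zara holds 95% of Orbis, so Zara controls Orbis.
Thornfield and Orbis together hold 8% + 92% = 100% of Everline, so Zara controls Everline.
Everline and Thornfield together hold 64% + 36% = 100% of Oakfield, so Zara controls Oakfield.

Yes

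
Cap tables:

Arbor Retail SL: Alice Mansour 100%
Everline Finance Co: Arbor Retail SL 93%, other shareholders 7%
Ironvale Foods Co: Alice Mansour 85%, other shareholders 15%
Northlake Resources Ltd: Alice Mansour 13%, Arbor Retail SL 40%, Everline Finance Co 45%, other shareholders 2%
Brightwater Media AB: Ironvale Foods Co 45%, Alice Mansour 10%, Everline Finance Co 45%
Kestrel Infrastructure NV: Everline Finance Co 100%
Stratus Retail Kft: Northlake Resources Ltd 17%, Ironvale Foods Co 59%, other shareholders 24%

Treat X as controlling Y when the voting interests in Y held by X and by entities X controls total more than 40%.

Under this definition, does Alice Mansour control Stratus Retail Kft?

Yes

Alice holds 100% of Arbor, so Alice controls Arbor.
Arbor holds 93% of Everline, so Alice controls Everline.
Alice and Arbor and Everline together hold 13% + 40% + 45% = 98% of Northlake, so Alice controls Northlake.
Alice holds 85% of Ironvale, so Alice controls Ironvale.
Northlake and Ironvale together hold 17% + 59% = 76% of Stratus, so Alice controls Stratus.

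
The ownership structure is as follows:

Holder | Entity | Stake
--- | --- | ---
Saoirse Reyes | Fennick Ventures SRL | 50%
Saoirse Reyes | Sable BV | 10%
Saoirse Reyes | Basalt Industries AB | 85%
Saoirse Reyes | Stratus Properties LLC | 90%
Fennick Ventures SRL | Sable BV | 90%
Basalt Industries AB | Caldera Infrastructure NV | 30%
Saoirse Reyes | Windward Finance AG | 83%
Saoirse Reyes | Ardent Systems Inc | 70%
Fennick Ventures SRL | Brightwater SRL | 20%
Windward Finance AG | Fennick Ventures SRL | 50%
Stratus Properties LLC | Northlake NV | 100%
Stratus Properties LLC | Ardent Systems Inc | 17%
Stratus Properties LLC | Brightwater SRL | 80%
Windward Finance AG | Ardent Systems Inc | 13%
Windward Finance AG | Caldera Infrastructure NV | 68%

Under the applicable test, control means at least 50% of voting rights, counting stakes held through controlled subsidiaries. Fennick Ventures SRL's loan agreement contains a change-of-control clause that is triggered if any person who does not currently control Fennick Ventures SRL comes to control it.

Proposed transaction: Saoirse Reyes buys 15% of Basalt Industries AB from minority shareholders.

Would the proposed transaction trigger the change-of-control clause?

No

The purchase changes only Saoirse's holdings, so Saoirse is the only person who could newly come to control Fennick.
Saoirse holds 83% of Windward, so Saoirse controls Windward.
Saoirse and Windward together hold 50% + 50% = 100% of Fennick, so Saoirse controls Fennick.
So Saoirse already controls Fennick before the transaction.
After the purchase, Saoirse's direct stake in Basalt rises to 85% + 15% = 100%.
Saoirse controlled Fennick already, so this is not a new person acquiring control; every other person's position is unchanged or reduced.
No new person acquires control, so the clause is not triggered.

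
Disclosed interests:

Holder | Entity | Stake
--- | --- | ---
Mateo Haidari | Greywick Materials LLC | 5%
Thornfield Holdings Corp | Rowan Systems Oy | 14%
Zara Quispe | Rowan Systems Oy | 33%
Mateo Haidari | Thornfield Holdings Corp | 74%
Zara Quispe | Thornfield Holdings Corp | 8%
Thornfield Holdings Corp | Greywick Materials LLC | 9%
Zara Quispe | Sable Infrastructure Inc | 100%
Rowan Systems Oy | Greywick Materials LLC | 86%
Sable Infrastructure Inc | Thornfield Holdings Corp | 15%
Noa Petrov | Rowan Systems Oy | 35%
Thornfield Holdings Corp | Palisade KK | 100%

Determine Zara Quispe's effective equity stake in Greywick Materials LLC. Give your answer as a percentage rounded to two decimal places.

Zara reaches Greywick along 5 paths.
Via Rowan: 33% × 86% = 28.38%.
Via Thornfield → Rowan: 8% × 14% × 86% = 0.9632%.
Via Sable → Thornfield → Rowan: 100% × 15% × 14% × 86% = 1.806%.
Via Thornfield: 8% × 9% = 0.72%.
Via Sable → Thornfield: 100% × 15% × 9% = 1.35%.
Total: 28.38% + 0.9632% + 1.806% + 0.72% + 1.35% = 33.2192%.
Rounded: 33.22%.

33.22%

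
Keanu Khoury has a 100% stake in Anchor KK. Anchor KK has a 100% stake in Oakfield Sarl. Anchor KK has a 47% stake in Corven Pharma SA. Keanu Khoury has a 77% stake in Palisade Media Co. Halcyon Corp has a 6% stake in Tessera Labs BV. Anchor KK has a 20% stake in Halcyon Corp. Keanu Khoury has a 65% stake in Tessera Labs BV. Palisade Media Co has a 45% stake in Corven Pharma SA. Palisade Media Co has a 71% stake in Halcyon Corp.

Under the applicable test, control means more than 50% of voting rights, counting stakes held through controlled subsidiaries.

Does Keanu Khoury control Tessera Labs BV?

Keanu holds 77% of Palisade, so Keanu controls Palisade.
Keanu holds 100% of Anchor, so Keanu controls Anchor.
Palisade and Anchor together hold 71% + 20% = 91% of Halcyon, so Keanu controls Halcyon.
Keanu and Halcyon together hold 65% + 6% = 71% of Tessera, so Keanu controls Tessera.

Yes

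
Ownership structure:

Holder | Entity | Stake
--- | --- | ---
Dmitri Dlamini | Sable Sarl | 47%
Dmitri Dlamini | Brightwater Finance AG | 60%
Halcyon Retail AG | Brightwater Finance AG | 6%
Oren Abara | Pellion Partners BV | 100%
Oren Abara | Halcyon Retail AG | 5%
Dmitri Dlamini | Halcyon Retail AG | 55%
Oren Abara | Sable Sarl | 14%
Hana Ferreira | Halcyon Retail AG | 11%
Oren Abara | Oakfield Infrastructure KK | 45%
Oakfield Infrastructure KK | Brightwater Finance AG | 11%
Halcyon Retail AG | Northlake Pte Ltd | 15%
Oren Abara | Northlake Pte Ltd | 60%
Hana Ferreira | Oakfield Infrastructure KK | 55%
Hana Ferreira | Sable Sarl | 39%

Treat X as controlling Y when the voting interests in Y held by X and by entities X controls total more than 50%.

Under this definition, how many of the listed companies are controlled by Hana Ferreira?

Hana holds 55% of Oakfield, so Hana controls Oakfield.
No other company's threshold is met.
Hana controls 1 company.

1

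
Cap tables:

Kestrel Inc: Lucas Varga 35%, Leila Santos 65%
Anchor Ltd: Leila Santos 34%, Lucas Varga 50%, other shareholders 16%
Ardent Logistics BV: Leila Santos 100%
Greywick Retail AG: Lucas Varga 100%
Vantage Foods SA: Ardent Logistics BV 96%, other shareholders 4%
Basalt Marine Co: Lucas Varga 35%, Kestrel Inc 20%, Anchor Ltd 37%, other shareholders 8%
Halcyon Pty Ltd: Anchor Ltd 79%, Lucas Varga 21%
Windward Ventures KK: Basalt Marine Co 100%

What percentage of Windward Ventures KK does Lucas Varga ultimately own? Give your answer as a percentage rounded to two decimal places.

60.50%

Lucas reaches Windward along 3 paths.
Via Basalt: 35% × 100% = 35%.
Via Kestrel → Basalt: 35% × 20% × 100% = 7%.
Via Anchor → Basalt: 50% × 37% × 100% = 18.5%.
Total: 35% + 7% + 18.5% = 60.5%.
Rounded: 60.50%.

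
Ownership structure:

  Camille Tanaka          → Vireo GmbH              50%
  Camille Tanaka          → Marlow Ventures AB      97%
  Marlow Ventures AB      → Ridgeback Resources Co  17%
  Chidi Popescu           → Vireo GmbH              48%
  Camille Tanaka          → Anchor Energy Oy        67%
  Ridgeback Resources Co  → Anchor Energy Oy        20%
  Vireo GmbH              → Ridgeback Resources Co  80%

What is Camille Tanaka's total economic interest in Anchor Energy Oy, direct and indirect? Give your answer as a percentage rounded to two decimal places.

Camille reaches Anchor along 3 paths.
Via Marlow → Ridgeback: 97% × 17% × 20% = 3.298%.
Via Vireo → Ridgeback: 50% × 80% × 20% = 8%.
Direct stake: 67% = 67%.
Total: 3.298% + 8% + 67% = 78.298%.
Rounded: 78.30%.

78.30%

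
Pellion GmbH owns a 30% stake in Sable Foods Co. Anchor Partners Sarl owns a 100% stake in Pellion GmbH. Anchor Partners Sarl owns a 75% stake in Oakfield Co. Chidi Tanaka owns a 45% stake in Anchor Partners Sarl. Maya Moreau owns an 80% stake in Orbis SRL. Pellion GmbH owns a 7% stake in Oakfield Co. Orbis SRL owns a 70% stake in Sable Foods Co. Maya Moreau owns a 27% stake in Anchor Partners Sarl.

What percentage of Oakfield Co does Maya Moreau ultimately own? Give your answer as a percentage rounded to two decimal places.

Maya reaches Oakfield along 2 paths.
Via Anchor: 27% × 75% = 20.25%.
Via Anchor → Pellion: 27% × 100% × 7% = 1.89%.
Total: 20.25% + 1.89% = 22.14%.

22.14%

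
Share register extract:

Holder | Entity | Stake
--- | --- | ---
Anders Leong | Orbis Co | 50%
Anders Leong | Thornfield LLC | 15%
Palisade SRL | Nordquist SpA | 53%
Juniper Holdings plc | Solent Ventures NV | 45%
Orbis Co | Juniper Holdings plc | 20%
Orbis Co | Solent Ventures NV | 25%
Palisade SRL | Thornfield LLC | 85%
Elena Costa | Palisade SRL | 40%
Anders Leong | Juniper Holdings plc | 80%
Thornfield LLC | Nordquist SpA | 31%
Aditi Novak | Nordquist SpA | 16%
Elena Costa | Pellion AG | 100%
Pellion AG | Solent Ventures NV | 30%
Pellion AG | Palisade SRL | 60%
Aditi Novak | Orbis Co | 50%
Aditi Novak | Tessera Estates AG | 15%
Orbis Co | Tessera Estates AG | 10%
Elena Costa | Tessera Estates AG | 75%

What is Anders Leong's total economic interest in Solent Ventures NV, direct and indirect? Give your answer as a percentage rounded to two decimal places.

Anders reaches Solent along 3 paths.
Via Orbis → Juniper: 50% × 20% × 45% = 4.5%.
Via Juniper: 80% × 45% = 36%.
Via Orbis: 50% × 25% = 12.5%.
Total: 4.5% + 36% + 12.5% = 53%.
Rounded: 53.00%.

53.00%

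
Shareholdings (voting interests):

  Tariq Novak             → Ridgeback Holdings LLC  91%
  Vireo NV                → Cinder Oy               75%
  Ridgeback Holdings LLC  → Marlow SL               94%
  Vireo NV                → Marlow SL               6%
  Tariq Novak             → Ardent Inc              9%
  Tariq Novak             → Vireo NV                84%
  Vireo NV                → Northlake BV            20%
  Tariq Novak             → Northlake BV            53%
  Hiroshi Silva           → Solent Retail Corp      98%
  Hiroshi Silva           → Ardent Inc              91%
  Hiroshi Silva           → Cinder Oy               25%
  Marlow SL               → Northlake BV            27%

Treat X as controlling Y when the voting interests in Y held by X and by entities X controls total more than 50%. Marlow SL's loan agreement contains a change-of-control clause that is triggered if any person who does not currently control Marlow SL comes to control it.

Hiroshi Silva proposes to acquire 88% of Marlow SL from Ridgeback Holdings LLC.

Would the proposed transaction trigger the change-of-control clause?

Yes

The purchase adds only to Hiroshi's holdings (Ridgeback's stake shrinks), so Hiroshi is the only person who could newly come to control Marlow.
Hiroshi holds 91% of Ardent, so Hiroshi controls Ardent.
Hiroshi holds 98% of Solent, so Hiroshi controls Solent.
Neither Hiroshi nor any entity Hiroshi controls holds any voting interest in Marlow.
So before the transaction, Hiroshi does not control Marlow.
After the purchase, Hiroshi holds 88% of Marlow directly, and Ridgeback's stake falls to 6%.
Hiroshi holds 88% of Marlow, so Hiroshi controls Marlow.
Hiroshi did not control Marlow before and does after, so the clause is triggered.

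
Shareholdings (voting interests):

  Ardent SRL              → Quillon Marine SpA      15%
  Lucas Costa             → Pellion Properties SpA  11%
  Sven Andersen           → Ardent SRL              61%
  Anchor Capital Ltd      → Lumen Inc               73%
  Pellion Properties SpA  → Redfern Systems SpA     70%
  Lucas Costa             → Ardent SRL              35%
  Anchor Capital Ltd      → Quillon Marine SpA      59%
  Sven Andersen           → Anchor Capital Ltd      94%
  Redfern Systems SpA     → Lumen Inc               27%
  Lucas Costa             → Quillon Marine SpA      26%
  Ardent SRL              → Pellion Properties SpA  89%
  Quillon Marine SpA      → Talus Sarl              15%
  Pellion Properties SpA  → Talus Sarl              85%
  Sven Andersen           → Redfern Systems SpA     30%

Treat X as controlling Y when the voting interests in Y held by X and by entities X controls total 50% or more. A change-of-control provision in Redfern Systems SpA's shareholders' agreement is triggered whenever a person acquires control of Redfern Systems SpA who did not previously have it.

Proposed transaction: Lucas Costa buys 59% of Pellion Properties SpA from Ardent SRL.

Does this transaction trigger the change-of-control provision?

Yes

The purchase adds only to Lucas's holdings (Ardent's stake shrinks), so Lucas is the only person who could newly come to control Redfern.
Lucas's largest direct stake is 35% in Ardent, which does not meet the threshold, so Lucas controls no company.
Neither Lucas nor any entity Lucas controls holds any voting interest in Redfern.
So before the transaction, Lucas does not control Redfern.
After the purchase, Lucas's direct stake in Pellion rises to 11% + 59% = 70%, and Ardent's stake falls to 30%.
Lucas holds 70% of Pellion, so Lucas controls Pellion.
Pellion holds 70% of Redfern, so Lucas controls Redfern.
Lucas did not control Redfern before and does after, so the clause is triggered.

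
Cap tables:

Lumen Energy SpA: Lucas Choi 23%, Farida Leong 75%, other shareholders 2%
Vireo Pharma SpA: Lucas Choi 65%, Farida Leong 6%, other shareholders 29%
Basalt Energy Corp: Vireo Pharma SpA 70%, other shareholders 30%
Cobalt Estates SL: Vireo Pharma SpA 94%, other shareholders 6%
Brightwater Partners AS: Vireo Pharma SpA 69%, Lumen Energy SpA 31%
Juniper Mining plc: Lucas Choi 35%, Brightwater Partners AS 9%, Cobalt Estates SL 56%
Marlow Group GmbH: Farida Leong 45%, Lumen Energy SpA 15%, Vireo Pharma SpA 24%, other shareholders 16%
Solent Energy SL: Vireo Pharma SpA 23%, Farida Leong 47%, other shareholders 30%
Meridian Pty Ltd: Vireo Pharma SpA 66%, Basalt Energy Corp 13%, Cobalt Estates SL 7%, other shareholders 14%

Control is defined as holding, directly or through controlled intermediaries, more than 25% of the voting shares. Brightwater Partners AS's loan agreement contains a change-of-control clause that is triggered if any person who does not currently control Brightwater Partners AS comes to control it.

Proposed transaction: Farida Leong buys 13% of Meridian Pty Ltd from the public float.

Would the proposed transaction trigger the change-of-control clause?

No

The purchase changes only Farida's holdings, so Farida is the only person who could newly come to control Brightwater.
Farida holds 75% of Lumen, so Farida controls Lumen.
Lumen holds 31% of Brightwater, so Farida controls Brightwater.
So Farida already controls Brightwater before the transaction.
After the purchase, Farida holds 13% of Meridian directly.
Farida controlled Brightwater already, so this is not a new person acquiring control; every other person's position is unchanged or reduced.
No new person acquires control, so the clause is not triggered.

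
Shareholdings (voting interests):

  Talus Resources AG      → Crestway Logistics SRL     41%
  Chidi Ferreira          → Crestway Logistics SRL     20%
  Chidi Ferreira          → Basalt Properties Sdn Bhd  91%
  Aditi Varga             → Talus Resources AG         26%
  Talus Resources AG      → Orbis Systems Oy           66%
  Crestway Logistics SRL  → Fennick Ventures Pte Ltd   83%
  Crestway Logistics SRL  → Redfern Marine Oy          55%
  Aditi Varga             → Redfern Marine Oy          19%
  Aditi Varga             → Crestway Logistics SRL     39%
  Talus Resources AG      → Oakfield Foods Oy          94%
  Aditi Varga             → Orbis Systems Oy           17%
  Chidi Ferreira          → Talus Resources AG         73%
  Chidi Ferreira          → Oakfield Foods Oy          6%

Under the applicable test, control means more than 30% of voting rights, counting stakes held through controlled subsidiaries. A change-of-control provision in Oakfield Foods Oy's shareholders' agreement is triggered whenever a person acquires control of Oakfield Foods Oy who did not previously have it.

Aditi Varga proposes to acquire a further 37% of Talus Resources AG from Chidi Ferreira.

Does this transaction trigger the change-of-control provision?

The purchase adds only to Aditi's holdings (Chidi's stake shrinks), so Aditi is the only person who could newly come to control Oakfield.
Aditi holds 39% of Crestway, so Aditi controls Crestway.
Crestway holds 83% of Fennick, so Aditi controls Fennick.
Aditi and Crestway together hold 19% + 55% = 74% of Redfern, so Aditi controls Redfern.
Neither Aditi nor any entity Aditi controls holds any voting interest in Oakfield.
So before the transaction, Aditi does not control Oakfield.
After the purchase, Aditi's direct stake in Talus rises to 26% + 37% = 63%, and Chidi's stake falls to 36%.
Aditi holds 63% of Talus, so Aditi controls Talus.
Talus holds 94% of Oakfield, so Aditi controls Oakfield.
Aditi did not control Oakfield before and does after, so the clause is triggered.

Yes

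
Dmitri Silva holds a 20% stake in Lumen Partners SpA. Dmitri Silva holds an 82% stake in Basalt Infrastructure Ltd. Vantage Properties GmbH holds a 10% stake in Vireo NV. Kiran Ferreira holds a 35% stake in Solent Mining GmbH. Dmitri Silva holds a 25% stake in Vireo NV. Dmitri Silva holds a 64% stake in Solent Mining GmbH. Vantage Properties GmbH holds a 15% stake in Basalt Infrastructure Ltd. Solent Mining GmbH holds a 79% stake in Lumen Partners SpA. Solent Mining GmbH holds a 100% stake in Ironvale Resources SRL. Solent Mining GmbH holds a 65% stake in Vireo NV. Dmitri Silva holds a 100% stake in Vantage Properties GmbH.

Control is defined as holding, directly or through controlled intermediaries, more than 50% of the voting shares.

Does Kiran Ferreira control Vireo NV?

No

Kiran's largest direct stake is 35% in Solent, which does not meet the threshold, so Kiran controls no company.
Neither Kiran nor any entity Kiran controls holds any voting interest in Vireo.
So Kiran does not control Vireo.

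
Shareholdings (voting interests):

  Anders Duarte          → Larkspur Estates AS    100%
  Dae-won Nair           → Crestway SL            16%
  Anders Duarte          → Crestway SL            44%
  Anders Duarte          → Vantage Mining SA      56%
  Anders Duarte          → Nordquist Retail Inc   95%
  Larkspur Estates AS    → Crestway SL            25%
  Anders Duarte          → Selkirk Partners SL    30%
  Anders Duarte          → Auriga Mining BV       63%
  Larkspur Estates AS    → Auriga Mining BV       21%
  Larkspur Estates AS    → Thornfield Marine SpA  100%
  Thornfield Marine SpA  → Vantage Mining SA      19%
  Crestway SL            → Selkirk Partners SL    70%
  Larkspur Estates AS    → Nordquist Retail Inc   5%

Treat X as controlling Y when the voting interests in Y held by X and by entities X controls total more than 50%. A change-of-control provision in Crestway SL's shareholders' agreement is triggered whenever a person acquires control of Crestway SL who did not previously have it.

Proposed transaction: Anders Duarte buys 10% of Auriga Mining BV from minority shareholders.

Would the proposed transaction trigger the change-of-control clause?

No

The purchase changes only Anders's holdings, so Anders is the only person who could newly come to control Crestway.
Anders holds 100% of Larkspur, so Anders controls Larkspur.
Larkspur and Anders together hold 25% + 44% = 69% of Crestway, so Anders controls Crestway.
So Anders already controls Crestway before the transaction.
After the purchase, Anders's direct stake in Auriga rises to 63% + 10% = 73%.
Anders controlled Crestway already, so this is not a new person acquiring control; every other person's position is unchanged or reduced.
No new person acquires control, so the clause is not triggered.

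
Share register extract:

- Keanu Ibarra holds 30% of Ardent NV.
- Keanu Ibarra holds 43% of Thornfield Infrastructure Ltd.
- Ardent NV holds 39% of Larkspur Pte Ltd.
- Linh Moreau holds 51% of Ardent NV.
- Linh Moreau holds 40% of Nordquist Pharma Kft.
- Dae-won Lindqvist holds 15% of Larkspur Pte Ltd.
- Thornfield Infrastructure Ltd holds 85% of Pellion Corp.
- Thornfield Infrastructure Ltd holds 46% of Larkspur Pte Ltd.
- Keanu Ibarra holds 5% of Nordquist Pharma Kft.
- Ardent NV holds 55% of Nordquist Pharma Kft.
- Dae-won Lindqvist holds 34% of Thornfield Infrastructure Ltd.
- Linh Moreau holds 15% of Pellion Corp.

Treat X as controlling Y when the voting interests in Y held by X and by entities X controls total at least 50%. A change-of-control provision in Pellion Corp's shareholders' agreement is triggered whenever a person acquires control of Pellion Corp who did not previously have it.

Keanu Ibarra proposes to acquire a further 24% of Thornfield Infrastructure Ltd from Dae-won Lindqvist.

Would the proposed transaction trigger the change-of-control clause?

Yes

The purchase adds only to Keanu's holdings (Dae-won's stake shrinks), so Keanu is the only person who could newly come to control Pellion.
Keanu's largest direct stake is 43% in Thornfield, which does not meet the threshold, so Keanu controls no company.
Neither Keanu nor any entity Keanu controls holds any voting interest in Pellion.
So before the transaction, Keanu does not control Pellion.
After the purchase, Keanu's direct stake in Thornfield rises to 43% + 24% = 67%, and Dae-won's stake falls to 10%.
Keanu holds 67% of Thornfield, so Keanu controls Thornfield.
Thornfield holds 85% of Pellion, so Keanu controls Pellion.
Keanu did not control Pellion before and does after, so the clause is triggered.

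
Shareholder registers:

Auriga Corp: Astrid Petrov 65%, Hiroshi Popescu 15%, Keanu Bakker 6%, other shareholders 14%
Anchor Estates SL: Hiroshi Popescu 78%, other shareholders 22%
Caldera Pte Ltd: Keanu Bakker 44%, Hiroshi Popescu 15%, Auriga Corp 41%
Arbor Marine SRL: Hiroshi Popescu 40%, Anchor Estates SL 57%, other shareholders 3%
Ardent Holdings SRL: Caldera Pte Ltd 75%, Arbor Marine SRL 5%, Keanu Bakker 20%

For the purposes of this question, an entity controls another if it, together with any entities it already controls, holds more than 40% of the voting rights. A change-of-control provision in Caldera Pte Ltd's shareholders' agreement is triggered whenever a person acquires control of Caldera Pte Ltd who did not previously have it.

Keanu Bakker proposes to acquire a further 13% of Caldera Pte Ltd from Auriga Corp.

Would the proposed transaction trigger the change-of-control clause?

The purchase adds only to Keanu's holdings (Auriga's stake shrinks), so Keanu is the only person who could newly come to control Caldera.
Keanu holds 44% of Caldera, so Keanu controls Caldera.
So Keanu already controls Caldera before the transaction.
After the purchase, Keanu's direct stake in Caldera rises to 44% + 13% = 57%, and Auriga's stake falls to 28%.
Keanu controlled Caldera already, so this is not a new person acquiring control; every other person's position is unchanged or reduced.
No new person acquires control, so the clause is not triggered.

No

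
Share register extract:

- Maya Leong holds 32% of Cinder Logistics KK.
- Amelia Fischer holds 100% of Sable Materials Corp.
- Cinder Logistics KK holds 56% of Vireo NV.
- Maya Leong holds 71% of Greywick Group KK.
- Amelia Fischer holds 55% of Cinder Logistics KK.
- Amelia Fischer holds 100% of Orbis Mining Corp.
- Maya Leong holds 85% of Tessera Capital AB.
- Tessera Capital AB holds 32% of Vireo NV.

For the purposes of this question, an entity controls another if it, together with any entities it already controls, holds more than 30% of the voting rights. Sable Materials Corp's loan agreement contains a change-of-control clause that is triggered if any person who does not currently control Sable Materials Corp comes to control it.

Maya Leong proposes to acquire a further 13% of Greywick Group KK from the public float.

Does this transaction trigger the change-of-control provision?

No

The purchase changes only Maya's holdings, so Maya is the only person who could newly come to control Sable.
Maya holds 85% of Tessera, so Maya controls Tessera.
Maya holds 32% of Cinder, so Maya controls Cinder.
Tessera and Cinder together hold 32% + 56% = 88% of Vireo, so Maya controls Vireo.
Maya holds 71% of Greywick, so Maya controls Greywick.
Neither Maya nor any entity Maya controls holds any voting interest in Sable.
So before the transaction, Maya does not control Sable.
After the purchase, Maya's direct stake in Greywick rises to 71% + 13% = 84%.
Maya holds 84% of Greywick, so Maya controls Greywick.
After the transaction, neither Maya nor any entity Maya controls holds a voting interest in Sable, so Maya still does not control it.
No new person acquires control, so the clause is not triggered.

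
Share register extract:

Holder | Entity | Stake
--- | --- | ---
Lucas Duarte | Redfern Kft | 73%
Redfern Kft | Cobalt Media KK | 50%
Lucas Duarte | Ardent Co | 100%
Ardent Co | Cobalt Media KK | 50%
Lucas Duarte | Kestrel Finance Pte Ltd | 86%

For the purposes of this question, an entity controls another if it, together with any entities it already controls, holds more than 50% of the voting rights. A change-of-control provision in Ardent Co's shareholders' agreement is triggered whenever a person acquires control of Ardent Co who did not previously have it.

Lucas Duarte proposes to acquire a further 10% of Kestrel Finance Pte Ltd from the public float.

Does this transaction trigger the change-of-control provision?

The purchase changes only Lucas's holdings, so Lucas is the only person who could newly come to control Ardent.
Lucas holds 100% of Ardent, so Lucas controls Ardent.
So Lucas already controls Ardent before the transaction.
After the purchase, Lucas's direct stake in Kestrel rises to 86% + 10% = 96%.
Lucas controlled Ardent already, so this is not a new person acquiring control; every other person's position is unchanged or reduced.
No new person acquires control, so the clause is not triggered.

No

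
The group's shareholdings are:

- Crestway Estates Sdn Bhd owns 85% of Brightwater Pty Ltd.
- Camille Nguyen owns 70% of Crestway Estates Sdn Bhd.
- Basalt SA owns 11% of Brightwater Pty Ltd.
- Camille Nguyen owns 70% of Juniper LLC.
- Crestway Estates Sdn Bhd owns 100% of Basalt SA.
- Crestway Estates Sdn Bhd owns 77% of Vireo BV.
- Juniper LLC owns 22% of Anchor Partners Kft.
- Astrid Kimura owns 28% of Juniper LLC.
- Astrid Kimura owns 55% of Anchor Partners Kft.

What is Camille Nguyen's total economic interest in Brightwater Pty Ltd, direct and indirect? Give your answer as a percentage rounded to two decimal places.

67.20%

Camille reaches Brightwater along 2 paths.
Via Crestway: 70% × 85% = 59.5%.
Via Crestway → Basalt: 70% × 100% × 11% = 7.7%.
Total: 59.5% + 7.7% = 67.2%.
Rounded: 67.20%.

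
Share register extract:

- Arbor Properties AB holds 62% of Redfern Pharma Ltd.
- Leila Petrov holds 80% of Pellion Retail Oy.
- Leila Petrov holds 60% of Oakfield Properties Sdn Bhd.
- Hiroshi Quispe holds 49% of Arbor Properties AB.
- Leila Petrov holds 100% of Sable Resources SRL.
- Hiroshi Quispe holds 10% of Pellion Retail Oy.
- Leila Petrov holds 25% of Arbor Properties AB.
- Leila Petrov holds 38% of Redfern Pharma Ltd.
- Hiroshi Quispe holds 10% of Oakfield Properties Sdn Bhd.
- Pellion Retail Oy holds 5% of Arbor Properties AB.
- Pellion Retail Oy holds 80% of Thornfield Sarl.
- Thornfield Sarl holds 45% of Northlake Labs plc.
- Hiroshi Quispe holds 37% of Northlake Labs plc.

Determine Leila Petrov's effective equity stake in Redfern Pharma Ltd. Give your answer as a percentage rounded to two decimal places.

55.98%

Leila reaches Redfern along 3 paths.
Direct stake: 38% = 38%.
Via Pellion → Arbor: 80% × 5% × 62% = 2.48%.
Via Arbor: 25% × 62% = 15.5%.
Total: 38% + 2.48% + 15.5% = 55.98%.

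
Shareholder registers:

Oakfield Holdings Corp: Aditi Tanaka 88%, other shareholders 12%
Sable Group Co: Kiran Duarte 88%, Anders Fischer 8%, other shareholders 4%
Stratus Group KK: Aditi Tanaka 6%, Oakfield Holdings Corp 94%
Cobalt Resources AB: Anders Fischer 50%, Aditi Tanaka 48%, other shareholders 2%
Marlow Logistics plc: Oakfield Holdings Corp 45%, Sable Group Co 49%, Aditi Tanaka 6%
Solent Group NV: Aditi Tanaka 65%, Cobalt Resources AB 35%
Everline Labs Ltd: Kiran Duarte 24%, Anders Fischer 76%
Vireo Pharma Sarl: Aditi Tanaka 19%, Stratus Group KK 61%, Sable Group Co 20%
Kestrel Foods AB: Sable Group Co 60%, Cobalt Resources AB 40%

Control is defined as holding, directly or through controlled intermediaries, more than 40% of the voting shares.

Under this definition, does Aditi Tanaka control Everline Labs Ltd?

No

Aditi holds 88% of Oakfield, so Aditi controls Oakfield.
Aditi and Oakfield together hold 6% + 94% = 100% of Stratus, so Aditi controls Stratus.
Aditi holds 48% of Cobalt, so Aditi controls Cobalt.
Oakfield and Aditi together hold 45% + 6% = 51% of Marlow, so Aditi controls Marlow.
Aditi and Cobalt together hold 65% + 35% = 100% of Solent, so Aditi controls Solent.
Aditi and Stratus together hold 19% + 61% = 80% of Vireo, so Aditi controls Vireo.
Neither Aditi nor any entity Aditi controls holds any voting interest in Everline.
So Aditi does not control Everline.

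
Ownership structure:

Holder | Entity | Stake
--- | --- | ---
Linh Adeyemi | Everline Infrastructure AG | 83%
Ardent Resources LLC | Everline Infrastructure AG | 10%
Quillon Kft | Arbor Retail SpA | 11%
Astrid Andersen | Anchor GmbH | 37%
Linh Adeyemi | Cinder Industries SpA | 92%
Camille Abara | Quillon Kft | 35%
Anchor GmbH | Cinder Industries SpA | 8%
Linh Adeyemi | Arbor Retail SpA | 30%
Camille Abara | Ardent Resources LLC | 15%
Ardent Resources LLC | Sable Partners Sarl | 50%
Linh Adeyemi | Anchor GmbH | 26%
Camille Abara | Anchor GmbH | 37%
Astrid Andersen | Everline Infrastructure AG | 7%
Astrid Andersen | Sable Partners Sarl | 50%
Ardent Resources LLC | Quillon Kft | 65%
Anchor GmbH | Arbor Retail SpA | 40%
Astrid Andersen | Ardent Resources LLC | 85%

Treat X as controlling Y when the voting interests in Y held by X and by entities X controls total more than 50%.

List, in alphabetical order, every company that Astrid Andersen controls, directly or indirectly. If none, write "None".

Astrid holds 85% of Ardent, so Astrid controls Ardent.
Ardent holds 65% of Quillon, so Astrid controls Quillon.
Astrid and Ardent together hold 50% + 50% = 100% of Sable, so Astrid controls Sable.
No other company's threshold is met.

Ardent Resources LLC, Quillon Kft, Sable Partners Sarl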